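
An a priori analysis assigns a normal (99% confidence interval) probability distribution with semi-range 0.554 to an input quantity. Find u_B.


u_B = half_width / 2.576
u_B = 0.554 / 2.576
u_B = 0.2151

0.2151


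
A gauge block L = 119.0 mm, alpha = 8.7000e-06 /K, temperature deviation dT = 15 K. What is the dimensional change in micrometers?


dL = L * alpha * dT
= 119.0 * 8.7000e-06 * 15
= 0.0155295 mm
dL_um = 0.0155295 * 1000 = 15.5295 um

15.5295


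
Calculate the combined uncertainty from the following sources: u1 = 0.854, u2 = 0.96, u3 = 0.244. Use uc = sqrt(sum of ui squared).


uc = sqrt(0.854^2 + 0.96^2 + 0.244^2)
uc = sqrt(1.710452)
uc = 1.3078

1.3078


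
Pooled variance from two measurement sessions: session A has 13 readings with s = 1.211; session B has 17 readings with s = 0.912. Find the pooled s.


s_p = sqrt(((n1-1)*s1^2 + (n2-1)*s2^2) / (n1+n2-2))
numerator = (13-1)*1.211^2 + (17-1)*0.912^2 = 17.598252 + 13.307904 = 30.906156
denominator = 13 + 17 - 2 = 28
s_p^2 = 30.906156 / 28 = 1.1037913
s_p = sqrt(1.1037913) = 1.0506

1.0506


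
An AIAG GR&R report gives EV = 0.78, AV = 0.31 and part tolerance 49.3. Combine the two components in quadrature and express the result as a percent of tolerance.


GRR = sqrt(EV^2 + AV^2) = sqrt(0.78^2 + 0.31^2) = 0.83934498
%GRR = GRR / tol * 100 = 0.83934498 / 49.3 * 100
%GRR = 1.7025

1.7025


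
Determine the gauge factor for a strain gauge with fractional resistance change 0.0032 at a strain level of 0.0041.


GF = (dR/R) / epsilon
= 0.0032 / 0.0041
= 0.7805

0.7805


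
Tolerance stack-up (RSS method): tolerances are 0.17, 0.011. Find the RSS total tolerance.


RSS = sqrt(0.17^2 + 0.011^2)
= sqrt(0.029021)
= 0.1704

0.1704


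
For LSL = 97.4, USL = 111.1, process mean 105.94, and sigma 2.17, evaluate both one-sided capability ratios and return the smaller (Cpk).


Cpu = (USL - mean) / (3*sigma) = (111.1 - 105.94) / (3*2.17) = 0.7926
Cpl = (mean - LSL) / (3*sigma) = (105.94 - 97.4) / (3*2.17) = 1.3118
Cpk = min(Cpu, Cpl) = 0.7926

0.7926


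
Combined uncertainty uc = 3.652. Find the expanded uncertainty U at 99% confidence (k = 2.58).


U = k * uc
U = 2.58 * 3.652
U = 9.4222

9.4222


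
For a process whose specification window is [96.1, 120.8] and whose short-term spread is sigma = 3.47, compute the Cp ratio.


Cp = (USL - LSL) / (6 * sigma)
= (120.8 - 96.1) / (6 * 3.47)
= 24.7000 / 20.8200
= 1.1864

1.1864


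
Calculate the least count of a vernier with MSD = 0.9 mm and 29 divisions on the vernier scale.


LC = MSD / n_div
= 0.9 / 29
= 0.0310

0.0310


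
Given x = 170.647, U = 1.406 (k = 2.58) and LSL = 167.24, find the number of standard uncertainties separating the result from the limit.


u = U / k = 1.406 / 2.58 = 0.54496124
margin = |LSL - x| = |167.24 - 170.647| = 3.407
z = margin / u = 3.407 / 0.54496124
z = 6.2518

6.2518


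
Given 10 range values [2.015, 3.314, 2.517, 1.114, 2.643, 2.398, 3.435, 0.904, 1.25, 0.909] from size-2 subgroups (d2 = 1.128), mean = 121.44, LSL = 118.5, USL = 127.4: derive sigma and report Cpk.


R_bar = (2.015 + 3.314 + 2.517 + 1.114 + 2.643 + 2.398 + 3.435 + 0.904 + 1.25 + 0.909) / 10 = 2.0499
sigma = R_bar / d2 = 2.0499 / 1.128 = 1.8172872
Cp = (USL - LSL)/(6*sigma) = (127.4 - 118.5)/(6*1.8172872) = 0.8162
Cpu = (127.4 - 121.44)/(3*1.8172872) = 1.0932
Cpl = (121.44 - 118.5)/(3*1.8172872) = 0.5393
Cpk = min(Cpu, Cpl) = 0.5393

0.5393


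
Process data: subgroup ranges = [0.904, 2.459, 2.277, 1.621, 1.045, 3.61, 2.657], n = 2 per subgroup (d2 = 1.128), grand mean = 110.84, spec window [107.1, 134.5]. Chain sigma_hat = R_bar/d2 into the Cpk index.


R_bar = (0.904 + 2.459 + 2.277 + 1.621 + 1.045 + 3.61 + 2.657) / 7 = 2.0818571
sigma = R_bar / d2 = 2.0818571 / 1.128 = 1.845618
Cp = (USL - LSL)/(6*sigma) = (134.5 - 107.1)/(6*1.845618) = 2.4743
Cpu = (134.5 - 110.84)/(3*1.845618) = 4.2732
Cpl = (110.84 - 107.1)/(3*1.845618) = 0.6755
Cpk = min(Cpu, Cpl) = 0.6755

0.6755


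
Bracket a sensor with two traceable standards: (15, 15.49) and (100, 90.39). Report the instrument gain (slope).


slope = (y2 - y1) / (x2 - x1)
= (90.39 - 15.49) / (100 - 15)
= 74.9000 / 85
= 0.8812

0.8812


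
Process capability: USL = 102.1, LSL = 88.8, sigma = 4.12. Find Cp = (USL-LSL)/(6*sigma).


Cp = (USL - LSL) / (6 * sigma)
= (102.1 - 88.8) / (6 * 4.12)
= 13.3000 / 24.7200
= 0.5380

0.5380


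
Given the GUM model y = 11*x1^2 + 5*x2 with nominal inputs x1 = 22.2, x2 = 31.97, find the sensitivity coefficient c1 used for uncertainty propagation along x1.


y = 11*x1^2 + 5*x2
dy/dx1 = 2*11*x1
Evaluate at x1 = 22.2: c1 = 22 * 22.2
c1 = 488.4000

488.4000


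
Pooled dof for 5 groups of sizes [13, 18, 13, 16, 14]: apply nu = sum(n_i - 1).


nu = sum_i (n_i - 1)
nu = ((13 - 1) + (18 - 1) + (13 - 1) + (16 - 1) + (14 - 1))
nu = 12 + 17 + 12 + 15 + 13
nu = 69

69


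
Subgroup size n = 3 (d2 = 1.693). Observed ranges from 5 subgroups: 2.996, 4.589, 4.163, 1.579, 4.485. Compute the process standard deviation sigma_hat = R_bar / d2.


R_bar = (2.996 + 4.589 + 4.163 + 1.579 + 4.485) / 5
R_bar = 17.812 / 5 = 3.5624
sigma_hat = R_bar / d2 = 3.5624 / 1.693 = 2.1042

2.1042


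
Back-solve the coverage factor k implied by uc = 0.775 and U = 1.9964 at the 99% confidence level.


k = U / uc
k = 1.9964 / 0.775
k = 2.576

2.576


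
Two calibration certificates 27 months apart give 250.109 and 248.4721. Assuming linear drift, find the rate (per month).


rate = (v2 - v1) / months
= (248.4721 - 250.109) / 27
= -1.6369 / 27
= -0.0606

-0.0606


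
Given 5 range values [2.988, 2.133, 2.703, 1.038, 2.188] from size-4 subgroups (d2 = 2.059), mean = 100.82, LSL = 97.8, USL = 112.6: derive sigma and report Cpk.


R_bar = (2.988 + 2.133 + 2.703 + 1.038 + 2.188) / 5 = 2.21
sigma = R_bar / d2 = 2.21 / 2.059 = 1.0733366
Cp = (USL - LSL)/(6*sigma) = (112.6 - 97.8)/(6*1.0733366) = 2.2981
Cpu = (112.6 - 100.82)/(3*1.0733366) = 3.6584
Cpl = (100.82 - 97.8)/(3*1.0733366) = 0.9379
Cpk = min(Cpu, Cpl) = 0.9379

0.9379


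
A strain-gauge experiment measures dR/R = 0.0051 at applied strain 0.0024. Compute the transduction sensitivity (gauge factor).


GF = (dR/R) / epsilon
= 0.0051 / 0.0024
= 2.1250

2.1250


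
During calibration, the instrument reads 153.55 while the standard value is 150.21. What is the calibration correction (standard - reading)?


Correction = standard - reading
= 150.21 - 153.55
= -3.3400

-3.3400


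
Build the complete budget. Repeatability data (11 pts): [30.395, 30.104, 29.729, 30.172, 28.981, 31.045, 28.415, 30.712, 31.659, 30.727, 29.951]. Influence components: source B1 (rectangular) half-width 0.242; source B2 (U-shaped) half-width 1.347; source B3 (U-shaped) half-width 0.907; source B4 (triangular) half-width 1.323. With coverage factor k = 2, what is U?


mean = (30.395 + 30.104 + 29.729 + 30.172 + 28.981 + 31.045 + 28.415 + 30.712 + 31.659 + 30.727 + 29.951) / 11 = 30.17181818
s = sqrt(sum((x - mean)^2)/(n-1)) = 0.91530845
u_A = s / sqrt(n) = 0.91530845 / sqrt(11) = 0.27597588
u_B1 = 0.242 / sqrt(3) = 0.13971877
u_B2 = 1.347 / sqrt(2) = 0.95247283
u_B3 = 0.907 / sqrt(2) = 0.64134585
u_B4 = 1.323 / sqrt(6) = 0.54011249
uc = sqrt(0.27597588^2 + 0.13971877^2 + 0.95247283^2 + 0.64134585^2 + 0.54011249^2) = 1.3061143
U = k * uc = 2 * 1.3061143
U = 2.6122

2.6122


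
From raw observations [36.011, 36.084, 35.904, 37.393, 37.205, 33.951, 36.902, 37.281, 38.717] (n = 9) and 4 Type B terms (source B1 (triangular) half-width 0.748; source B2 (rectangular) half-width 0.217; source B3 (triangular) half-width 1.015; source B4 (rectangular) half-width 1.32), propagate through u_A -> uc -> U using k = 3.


mean = (36.011 + 36.084 + 35.904 + 37.393 + 37.205 + 33.951 + 36.902 + 37.281 + 38.717) / 9 = 36.60533333
s = sqrt(sum((x - mean)^2)/(n-1)) = 1.3297587
u_A = s / sqrt(n) = 1.3297587 / sqrt(9) = 0.4432529
u_B1 = 0.748 / sqrt(6) = 0.30536972
u_B2 = 0.217 / sqrt(3) = 0.12528501
u_B3 = 1.015 / sqrt(6) = 0.41437201
u_B4 = 1.32 / sqrt(3) = 0.76210236
uc = sqrt(0.4432529^2 + 0.30536972^2 + 0.12528501^2 + 0.41437201^2 + 0.76210236^2) = 1.0285545
U = k * uc = 3 * 1.0285545
U = 3.0857

3.0857


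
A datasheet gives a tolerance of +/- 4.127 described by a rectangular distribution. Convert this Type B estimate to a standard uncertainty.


u_B = half_width / sqrt(3)
u_B = 4.127 / 1.7320508
u_B = 2.3827

2.3827


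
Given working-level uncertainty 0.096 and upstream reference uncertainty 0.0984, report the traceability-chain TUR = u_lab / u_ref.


TUR = u_lab / u_ref
= 0.096 / 0.0984
= 0.9756

0.9756


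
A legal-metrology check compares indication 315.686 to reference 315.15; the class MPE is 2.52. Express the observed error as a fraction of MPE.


e = indication - reference = 315.686 - 315.15 = 0.5360
|e| = 0.5360
ratio = |e| / MPE = 0.5360 / 2.52
ratio = 0.2127

0.2127


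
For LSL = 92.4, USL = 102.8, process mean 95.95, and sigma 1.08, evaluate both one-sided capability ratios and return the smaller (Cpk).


Cpu = (USL - mean) / (3*sigma) = (102.8 - 95.95) / (3*1.08) = 2.1142
Cpl = (mean - LSL) / (3*sigma) = (95.95 - 92.4) / (3*1.08) = 1.0957
Cpk = min(Cpu, Cpl) = 1.0957

1.0957


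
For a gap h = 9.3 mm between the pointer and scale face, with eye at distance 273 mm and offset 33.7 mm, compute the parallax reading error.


error = h * offset / d
= 9.3 * 33.7 / 273
= 1.1480

1.1480


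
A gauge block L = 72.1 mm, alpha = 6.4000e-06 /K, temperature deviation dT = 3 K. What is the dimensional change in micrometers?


dL = L * alpha * dT
= 72.1 * 6.4000e-06 * 3
= 0.0013843 mm
dL_um = 0.0013843 * 1000 = 1.3843 um

1.3843


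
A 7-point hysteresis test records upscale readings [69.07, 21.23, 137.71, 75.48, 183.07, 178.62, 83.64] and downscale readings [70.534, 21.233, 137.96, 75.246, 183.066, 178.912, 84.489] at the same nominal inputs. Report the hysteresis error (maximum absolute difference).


|69.07 - 70.534| = 1.4640
|21.23 - 21.233| = 0.0030
|137.71 - 137.96| = 0.2500
|75.48 - 75.246| = 0.2340
|183.07 - 183.066| = 0.0040
|178.62 - 178.912| = 0.2920
|83.64 - 84.489| = 0.8490
hysteresis = max(diffs) = 1.4640

1.4640


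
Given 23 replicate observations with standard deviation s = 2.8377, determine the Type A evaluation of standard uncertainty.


u_A = s / sqrt(n)
u_A = 2.8377 / sqrt(23)
u_A = 2.8377 / 4.7958315
u_A = 0.5917

0.5917


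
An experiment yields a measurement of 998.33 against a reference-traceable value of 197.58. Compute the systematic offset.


Systematic error = measured - true
= 998.33 - 197.58
= 800.7500

800.7500


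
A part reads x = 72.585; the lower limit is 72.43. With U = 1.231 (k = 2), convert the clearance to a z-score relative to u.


u = U / k = 1.231 / 2 = 0.6155
margin = |LSL - x| = |72.43 - 72.585| = 0.155
z = margin / u = 0.155 / 0.6155
z = 0.2518

0.2518


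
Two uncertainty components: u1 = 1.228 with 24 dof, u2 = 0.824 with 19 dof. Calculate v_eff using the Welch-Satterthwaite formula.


uc = sqrt(u1^2 + u2^2) = sqrt(1.228^2 + 0.824^2) = 1.4788374
v_eff = uc^4 / (u1^4/v1 + u2^4/v2)
= 1.4788374^4 / (1.228^4/24 + 0.824^4/19)
= 4.7827943 / 0.11901426
v_eff = 40.1867

40.1867


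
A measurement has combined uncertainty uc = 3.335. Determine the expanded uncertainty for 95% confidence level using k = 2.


U = k * uc
U = 2 * 3.335
U = 6.6700

6.6700


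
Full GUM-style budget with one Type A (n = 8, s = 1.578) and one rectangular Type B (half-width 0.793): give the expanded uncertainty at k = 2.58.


u_A = s / sqrt(n) = 1.578 / sqrt(8) = 0.55790725
u_B = half_width / sqrt(3) = 0.793 / sqrt(3) = 0.45783876
uc = sqrt(u_A^2 + u_B^2) = sqrt(0.55790725^2 + 0.45783876^2) = 0.72171797
U = k * uc = 2.58 * 0.72171797
U = 1.8620

1.8620


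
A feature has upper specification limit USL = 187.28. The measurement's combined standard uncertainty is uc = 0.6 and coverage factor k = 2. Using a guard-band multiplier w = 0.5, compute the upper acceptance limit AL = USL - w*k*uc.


U = k * uc = 2 * 0.6 = 1.2
guard band g = w * U = 0.5 * 1.2 = 0.6
AL = USL - g = 187.28 - 0.6
AL = 186.6800

186.6800


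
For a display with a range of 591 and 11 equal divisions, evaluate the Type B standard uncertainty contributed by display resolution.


resolution = range / divisions
resolution = 591 / 11 = 53.727273
u_res = resolution / (2*sqrt(3))
u_res = 53.727273 / 3.4641016
u_res = 15.5097

15.5097


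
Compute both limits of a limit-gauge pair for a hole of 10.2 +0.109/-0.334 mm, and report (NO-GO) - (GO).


GO = nominal - lower_tol (smallest hole = maximum material condition)
GO = 10.2 - 0.334 = 9.866
NO-GO = nominal + upper_tol (largest hole = least material condition)
NO-GO = 10.2 + 0.109 = 10.309
spread = NO-GO - GO = 10.309 - 9.866 = 0.4430

0.4430


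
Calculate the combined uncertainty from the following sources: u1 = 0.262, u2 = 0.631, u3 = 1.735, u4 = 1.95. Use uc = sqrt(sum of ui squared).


uc = sqrt(0.262^2 + 0.631^2 + 1.735^2 + 1.95^2)
uc = sqrt(7.27953)
uc = 2.6981

2.6981


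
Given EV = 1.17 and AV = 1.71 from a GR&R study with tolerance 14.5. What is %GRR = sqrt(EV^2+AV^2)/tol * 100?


GRR = sqrt(EV^2 + AV^2) = sqrt(1.17^2 + 1.71^2) = 2.0719556
%GRR = GRR / tol * 100 = 2.0719556 / 14.5 * 100
%GRR = 14.2893

14.2893


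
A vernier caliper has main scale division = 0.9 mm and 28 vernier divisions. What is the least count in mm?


LC = MSD / n_div
= 0.9 / 28
= 0.0321

0.0321


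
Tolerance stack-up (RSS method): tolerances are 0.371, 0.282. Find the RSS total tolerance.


RSS = sqrt(0.371^2 + 0.282^2)
= sqrt(0.217165)
= 0.4660

0.4660


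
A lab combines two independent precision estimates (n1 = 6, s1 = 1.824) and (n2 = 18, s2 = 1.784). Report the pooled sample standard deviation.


s_p = sqrt(((n1-1)*s1^2 + (n2-1)*s2^2) / (n1+n2-2))
numerator = (6-1)*1.824^2 + (18-1)*1.784^2 = 16.63488 + 54.105152 = 70.740032
denominator = 6 + 18 - 2 = 22
s_p^2 = 70.740032 / 22 = 3.215456
s_p = sqrt(3.215456) = 1.7932

1.7932


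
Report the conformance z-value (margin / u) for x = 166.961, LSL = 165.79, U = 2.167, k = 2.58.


u = U / k = 2.167 / 2.58 = 0.83992248
margin = |LSL - x| = |165.79 - 166.961| = 1.171
z = margin / u = 1.171 / 0.83992248
z = 1.3942

1.3942


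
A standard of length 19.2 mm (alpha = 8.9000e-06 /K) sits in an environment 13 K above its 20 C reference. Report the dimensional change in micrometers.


dL = L * alpha * dT
= 19.2 * 8.9000e-06 * 13
= 0.0022214 mm
dL_um = 0.0022214 * 1000 = 2.2214 um

2.2214


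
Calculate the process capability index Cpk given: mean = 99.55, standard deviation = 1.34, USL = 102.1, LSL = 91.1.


Cpu = (USL - mean) / (3*sigma) = (102.1 - 99.55) / (3*1.34) = 0.6343
Cpl = (mean - LSL) / (3*sigma) = (99.55 - 91.1) / (3*1.34) = 2.1020
Cpk = min(Cpu, Cpl) = 0.6343

0.6343


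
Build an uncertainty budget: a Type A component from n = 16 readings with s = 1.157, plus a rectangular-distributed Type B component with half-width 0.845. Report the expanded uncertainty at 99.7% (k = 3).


u_A = s / sqrt(n) = 1.157 / sqrt(16) = 0.28925
u_B = half_width / sqrt(3) = 0.845 / sqrt(3) = 0.48786098
uc = sqrt(u_A^2 + u_B^2) = sqrt(0.28925^2 + 0.48786098^2) = 0.56716303
U = k * uc = 3 * 0.56716303
U = 1.7015

1.7015


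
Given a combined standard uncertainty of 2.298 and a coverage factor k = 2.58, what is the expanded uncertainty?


U = k * uc
U = 2.58 * 2.298
U = 5.9288

5.9288


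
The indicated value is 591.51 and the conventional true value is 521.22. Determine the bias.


Systematic error = measured - true
= 591.51 - 521.22
= 70.2900

70.2900


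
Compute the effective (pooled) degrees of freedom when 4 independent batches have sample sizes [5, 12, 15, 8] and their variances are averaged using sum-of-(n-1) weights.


nu = sum_i (n_i - 1)
nu = ((5 - 1) + (12 - 1) + (15 - 1) + (8 - 1))
nu = 4 + 11 + 14 + 7
nu = 36

36


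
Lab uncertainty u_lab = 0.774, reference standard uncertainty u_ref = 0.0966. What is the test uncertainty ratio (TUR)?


TUR = u_lab / u_ref
= 0.774 / 0.0966
= 8.0124

8.0124


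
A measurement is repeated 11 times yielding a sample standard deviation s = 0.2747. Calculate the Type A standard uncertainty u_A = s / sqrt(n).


u_A = s / sqrt(n)
u_A = 0.2747 / sqrt(11)
u_A = 0.2747 / 3.3166248
u_A = 0.0828

0.0828


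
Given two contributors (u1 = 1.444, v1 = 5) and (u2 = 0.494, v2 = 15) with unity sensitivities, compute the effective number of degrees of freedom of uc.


uc = sqrt(u1^2 + u2^2) = sqrt(1.444^2 + 0.494^2) = 1.5261625
v_eff = uc^4 / (u1^4/v1 + u2^4/v2)
= 1.5261625^4 / (1.444^4/5 + 0.494^4/15)
= 5.4250421 / 0.87352867
v_eff = 6.2105

6.2105


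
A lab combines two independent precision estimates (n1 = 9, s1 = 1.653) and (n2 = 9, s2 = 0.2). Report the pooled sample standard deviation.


s_p = sqrt(((n1-1)*s1^2 + (n2-1)*s2^2) / (n1+n2-2))
numerator = (9-1)*1.653^2 + (9-1)*0.2^2 = 21.859272 + 0.32 = 22.179272
denominator = 9 + 9 - 2 = 16
s_p^2 = 22.179272 / 16 = 1.3862045
s_p = sqrt(1.3862045) = 1.1774

1.1774


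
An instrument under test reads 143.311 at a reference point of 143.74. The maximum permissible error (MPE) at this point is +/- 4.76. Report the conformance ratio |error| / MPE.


e = indication - reference = 143.311 - 143.74 = -0.4290
|e| = 0.4290
ratio = |e| / MPE = 0.4290 / 4.76
ratio = 0.0901

0.0901


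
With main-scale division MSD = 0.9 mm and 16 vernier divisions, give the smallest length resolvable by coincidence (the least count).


LC = MSD / n_div
= 0.9 / 16
= 0.0563

0.0563


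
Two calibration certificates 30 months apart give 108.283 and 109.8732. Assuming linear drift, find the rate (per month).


rate = (v2 - v1) / months
= (109.8732 - 108.283) / 30
= 1.5902 / 30
= 0.0530

0.0530


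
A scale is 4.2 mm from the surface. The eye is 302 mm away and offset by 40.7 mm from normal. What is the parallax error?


error = h * offset / d
= 4.2 * 40.7 / 302
= 0.5660

0.5660


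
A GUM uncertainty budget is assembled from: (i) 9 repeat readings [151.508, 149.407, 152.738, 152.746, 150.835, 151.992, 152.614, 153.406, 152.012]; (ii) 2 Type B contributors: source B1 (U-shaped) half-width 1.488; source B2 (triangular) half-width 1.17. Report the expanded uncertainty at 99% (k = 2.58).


mean = (151.508 + 149.407 + 152.738 + 152.746 + 150.835 + 151.992 + 152.614 + 153.406 + 152.012) / 9 = 151.9175556
s = sqrt(sum((x - mean)^2)/(n-1)) = 1.2102151
u_A = s / sqrt(n) = 1.2102151 / sqrt(9) = 0.40340503
u_B1 = 1.488 / sqrt(2) = 1.0521749
u_B2 = 1.17 / sqrt(6) = 0.4776505
uc = sqrt(0.40340503^2 + 1.0521749^2 + 0.4776505^2) = 1.2239108
U = k * uc = 2.58 * 1.2239108
U = 3.1577

3.1577


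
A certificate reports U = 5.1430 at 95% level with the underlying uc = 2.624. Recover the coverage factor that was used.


k = U / uc
k = 5.1430 / 2.624
k = 1.96

1.96


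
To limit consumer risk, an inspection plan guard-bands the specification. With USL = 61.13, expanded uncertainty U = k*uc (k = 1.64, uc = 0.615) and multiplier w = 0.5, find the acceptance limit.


U = k * uc = 1.64 * 0.615 = 1.0086
guard band g = w * U = 0.5 * 1.0086 = 0.5043
AL = USL - g = 61.13 - 0.5043
AL = 60.6257

60.6257


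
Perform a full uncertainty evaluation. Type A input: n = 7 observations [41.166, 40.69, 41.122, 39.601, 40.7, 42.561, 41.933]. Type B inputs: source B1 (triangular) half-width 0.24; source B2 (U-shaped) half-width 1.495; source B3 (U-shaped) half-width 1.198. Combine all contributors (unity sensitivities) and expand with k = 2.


mean = (41.166 + 40.69 + 41.122 + 39.601 + 40.7 + 42.561 + 41.933) / 7 = 41.11042857
s = sqrt(sum((x - mean)^2)/(n-1)) = 0.94934975
u_A = s / sqrt(n) = 0.94934975 / sqrt(7) = 0.35882048
u_B1 = 0.24 / sqrt(6) = 0.09797959
u_B2 = 1.495 / sqrt(2) = 1.0571246
u_B3 = 1.198 / sqrt(2) = 0.84711392
uc = sqrt(0.35882048^2 + 0.09797959^2 + 1.0571246^2 + 0.84711392^2) = 1.4048012
U = k * uc = 2 * 1.4048012
U = 2.8096

2.8096


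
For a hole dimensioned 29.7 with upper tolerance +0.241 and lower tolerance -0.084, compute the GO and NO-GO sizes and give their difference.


GO = nominal - lower_tol (smallest hole = maximum material condition)
GO = 29.7 - 0.084 = 29.616
NO-GO = nominal + upper_tol (largest hole = least material condition)
NO-GO = 29.7 + 0.241 = 29.941
spread = NO-GO - GO = 29.941 - 29.616 = 0.3250

0.3250


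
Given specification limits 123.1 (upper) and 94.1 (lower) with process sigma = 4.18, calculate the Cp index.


Cp = (USL - LSL) / (6 * sigma)
= (123.1 - 94.1) / (6 * 4.18)
= 29.0000 / 25.0800
= 1.1563

1.1563


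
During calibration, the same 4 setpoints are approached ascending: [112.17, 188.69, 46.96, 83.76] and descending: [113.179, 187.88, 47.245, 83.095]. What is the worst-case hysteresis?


|112.17 - 113.179| = 1.0090
|188.69 - 187.88| = 0.8100
|46.96 - 47.245| = 0.2850
|83.76 - 83.095| = 0.6650
hysteresis = max(diffs) = 1.0090

1.0090


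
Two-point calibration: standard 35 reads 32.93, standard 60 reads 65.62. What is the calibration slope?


slope = (y2 - y1) / (x2 - x1)
= (65.62 - 32.93) / (60 - 35)
= 32.6900 / 25
= 1.3076

1.3076


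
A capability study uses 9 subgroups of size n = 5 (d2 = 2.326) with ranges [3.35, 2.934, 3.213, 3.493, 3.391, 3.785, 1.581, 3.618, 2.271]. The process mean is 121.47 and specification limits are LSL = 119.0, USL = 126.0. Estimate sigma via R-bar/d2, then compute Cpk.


R_bar = (3.35 + 2.934 + 3.213 + 3.493 + 3.391 + 3.785 + 1.581 + 3.618 + 2.271) / 9 = 3.0706667
sigma = R_bar / d2 = 3.0706667 / 2.326 = 1.3201491
Cp = (USL - LSL)/(6*sigma) = (126.0 - 119.0)/(6*1.3201491) = 0.8837
Cpu = (126.0 - 121.47)/(3*1.3201491) = 1.1438
Cpl = (121.47 - 119.0)/(3*1.3201491) = 0.6237
Cpk = min(Cpu, Cpl) = 0.6237

0.6237


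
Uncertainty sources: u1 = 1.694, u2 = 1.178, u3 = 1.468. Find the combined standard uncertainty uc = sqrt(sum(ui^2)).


uc = sqrt(1.694^2 + 1.178^2 + 1.468^2)
uc = sqrt(6.412344)
uc = 2.5323

2.5323


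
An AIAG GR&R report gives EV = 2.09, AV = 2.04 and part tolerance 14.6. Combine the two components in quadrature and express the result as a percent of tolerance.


GRR = sqrt(EV^2 + AV^2) = sqrt(2.09^2 + 2.04^2) = 2.920565
%GRR = GRR / tol * 100 = 2.920565 / 14.6 * 100
%GRR = 20.0039

20.0039


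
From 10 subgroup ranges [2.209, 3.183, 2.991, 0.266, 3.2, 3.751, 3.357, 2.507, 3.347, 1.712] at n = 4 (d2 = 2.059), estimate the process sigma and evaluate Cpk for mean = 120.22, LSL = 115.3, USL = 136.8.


R_bar = (2.209 + 3.183 + 2.991 + 0.266 + 3.2 + 3.751 + 3.357 + 2.507 + 3.347 + 1.712) / 10 = 2.6523
sigma = R_bar / d2 = 2.6523 / 2.059 = 1.2881496
Cp = (USL - LSL)/(6*sigma) = (136.8 - 115.3)/(6*1.2881496) = 2.7818
Cpu = (136.8 - 120.22)/(3*1.2881496) = 4.2904
Cpl = (120.22 - 115.3)/(3*1.2881496) = 1.2731
Cpk = min(Cpu, Cpl) = 1.2731

1.2731


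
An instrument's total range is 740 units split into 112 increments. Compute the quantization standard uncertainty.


resolution = range / divisions
resolution = 740 / 112 = 6.6071429
u_res = resolution / (2*sqrt(3))
u_res = 6.6071429 / 3.4641016
u_res = 1.9073

1.9073


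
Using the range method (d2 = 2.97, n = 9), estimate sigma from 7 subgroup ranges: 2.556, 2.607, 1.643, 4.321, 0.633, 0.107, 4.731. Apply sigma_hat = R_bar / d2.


R_bar = (2.556 + 2.607 + 1.643 + 4.321 + 0.633 + 0.107 + 4.731) / 7
R_bar = 16.598 / 7 = 2.3711429
sigma_hat = R_bar / d2 = 2.3711429 / 2.97 = 0.7984

0.7984


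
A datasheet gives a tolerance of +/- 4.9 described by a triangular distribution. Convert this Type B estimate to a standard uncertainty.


u_B = half_width / sqrt(6)
u_B = 4.9 / 2.4494897
u_B = 2.0004

2.0004


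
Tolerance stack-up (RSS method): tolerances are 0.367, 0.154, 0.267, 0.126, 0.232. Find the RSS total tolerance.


RSS = sqrt(0.367^2 + 0.154^2 + 0.267^2 + 0.126^2 + 0.232^2)
= sqrt(0.299394)
= 0.5472

0.5472


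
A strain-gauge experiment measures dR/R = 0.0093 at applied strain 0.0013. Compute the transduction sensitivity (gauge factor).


GF = (dR/R) / epsilon
= 0.0093 / 0.0013
= 7.1538

7.1538


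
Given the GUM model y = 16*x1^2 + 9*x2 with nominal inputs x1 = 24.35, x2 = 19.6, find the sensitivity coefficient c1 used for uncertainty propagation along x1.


y = 16*x1^2 + 9*x2
dy/dx1 = 2*16*x1
Evaluate at x1 = 24.35: c1 = 32 * 24.35
c1 = 779.2000

779.2000


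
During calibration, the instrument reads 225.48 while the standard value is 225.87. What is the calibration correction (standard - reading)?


Correction = standard - reading
= 225.87 - 225.48
= 0.3900

0.3900


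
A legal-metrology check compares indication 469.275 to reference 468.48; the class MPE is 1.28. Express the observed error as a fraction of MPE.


e = indication - reference = 469.275 - 468.48 = 0.7950
|e| = 0.7950
ratio = |e| / MPE = 0.7950 / 1.28
ratio = 0.6211

0.6211


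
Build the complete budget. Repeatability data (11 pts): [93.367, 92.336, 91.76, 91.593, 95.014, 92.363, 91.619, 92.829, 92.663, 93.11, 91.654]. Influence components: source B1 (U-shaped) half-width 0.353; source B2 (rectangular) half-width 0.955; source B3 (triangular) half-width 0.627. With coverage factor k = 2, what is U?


mean = (93.367 + 92.336 + 91.76 + 91.593 + 95.014 + 92.363 + 91.619 + 92.829 + 92.663 + 93.11 + 91.654) / 11 = 92.57345455
s = sqrt(sum((x - mean)^2)/(n-1)) = 1.0211383
u_A = s / sqrt(n) = 1.0211383 / sqrt(11) = 0.30788478
u_B1 = 0.353 / sqrt(2) = 0.24960869
u_B2 = 0.955 / sqrt(3) = 0.55136951
u_B3 = 0.627 / sqrt(6) = 0.25597168
uc = sqrt(0.30788478^2 + 0.24960869^2 + 0.55136951^2 + 0.25597168^2) = 0.72569096
U = k * uc = 2 * 0.72569096
U = 1.4514

1.4514


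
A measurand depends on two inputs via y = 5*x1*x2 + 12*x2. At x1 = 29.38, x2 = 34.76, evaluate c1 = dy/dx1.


y = 5*x1*x2 + 12*x2
dy/dx1 = 5*x2
Evaluate at x2 = 34.76: c1 = 5 * 34.76
c1 = 173.8000

173.8000


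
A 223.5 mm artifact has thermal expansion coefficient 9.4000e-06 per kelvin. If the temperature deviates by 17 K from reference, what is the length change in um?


dL = L * alpha * dT
= 223.5 * 9.4000e-06 * 17
= 0.0357153 mm
dL_um = 0.0357153 * 1000 = 35.7153 um

35.7153


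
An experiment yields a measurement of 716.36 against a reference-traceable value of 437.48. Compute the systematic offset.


Systematic error = measured - true
= 716.36 - 437.48
= 278.8800

278.8800


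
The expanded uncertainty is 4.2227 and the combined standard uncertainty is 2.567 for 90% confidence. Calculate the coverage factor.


k = U / uc
k = 4.2227 / 2.567
k = 1.645

1.645


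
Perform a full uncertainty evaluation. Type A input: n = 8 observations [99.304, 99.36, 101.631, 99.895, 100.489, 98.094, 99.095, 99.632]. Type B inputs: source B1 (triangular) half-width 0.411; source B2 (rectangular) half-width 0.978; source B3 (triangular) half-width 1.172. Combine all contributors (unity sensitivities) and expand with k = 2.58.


mean = (99.304 + 99.36 + 101.631 + 99.895 + 100.489 + 98.094 + 99.095 + 99.632) / 8 = 99.6875
s = sqrt(sum((x - mean)^2)/(n-1)) = 1.042686
u_A = s / sqrt(n) = 1.042686 / sqrt(8) = 0.36864517
u_B1 = 0.411 / sqrt(6) = 0.16779005
u_B2 = 0.978 / sqrt(3) = 0.56464856
u_B3 = 1.172 / sqrt(6) = 0.478467
uc = sqrt(0.36864517^2 + 0.16779005^2 + 0.56464856^2 + 0.478467^2) = 0.84368918
U = k * uc = 2.58 * 0.84368918
U = 2.1767

2.1767


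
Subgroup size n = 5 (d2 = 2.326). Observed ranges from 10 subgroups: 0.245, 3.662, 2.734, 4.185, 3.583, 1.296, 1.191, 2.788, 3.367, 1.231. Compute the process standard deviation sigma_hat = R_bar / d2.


R_bar = (0.245 + 3.662 + 2.734 + 4.185 + 3.583 + 1.296 + 1.191 + 2.788 + 3.367 + 1.231) / 10
R_bar = 24.282 / 10 = 2.4282
sigma_hat = R_bar / d2 = 2.4282 / 2.326 = 1.0439

1.0439


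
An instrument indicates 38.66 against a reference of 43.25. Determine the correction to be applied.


Correction = standard - reading
= 43.25 - 38.66
= 4.5900

4.5900


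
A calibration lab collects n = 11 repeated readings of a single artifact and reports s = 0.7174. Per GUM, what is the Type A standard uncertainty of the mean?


u_A = s / sqrt(n)
u_A = 0.7174 / sqrt(11)
u_A = 0.7174 / 3.3166248
u_A = 0.2163

0.2163


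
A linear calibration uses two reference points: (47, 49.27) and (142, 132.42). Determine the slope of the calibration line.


slope = (y2 - y1) / (x2 - x1)
= (132.42 - 49.27) / (142 - 47)
= 83.1500 / 95
= 0.8753

0.8753


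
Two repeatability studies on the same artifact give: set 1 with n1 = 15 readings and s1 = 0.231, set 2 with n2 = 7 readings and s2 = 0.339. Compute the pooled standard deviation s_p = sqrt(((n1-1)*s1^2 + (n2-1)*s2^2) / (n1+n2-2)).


s_p = sqrt(((n1-1)*s1^2 + (n2-1)*s2^2) / (n1+n2-2))
numerator = (15-1)*0.231^2 + (7-1)*0.339^2 = 0.747054 + 0.689526 = 1.43658
denominator = 15 + 7 - 2 = 20
s_p^2 = 1.43658 / 20 = 0.071829
s_p = sqrt(0.071829) = 0.2680

0.2680


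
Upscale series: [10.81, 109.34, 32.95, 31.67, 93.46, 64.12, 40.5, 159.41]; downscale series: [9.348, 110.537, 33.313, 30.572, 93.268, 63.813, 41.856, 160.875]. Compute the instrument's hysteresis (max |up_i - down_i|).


|10.81 - 9.348| = 1.4620
|109.34 - 110.537| = 1.1970
|32.95 - 33.313| = 0.3630
|31.67 - 30.572| = 1.0980
|93.46 - 93.268| = 0.1920
|64.12 - 63.813| = 0.3070
|40.5 - 41.856| = 1.3560
|159.41 - 160.875| = 1.4650
hysteresis = max(diffs) = 1.4650

1.4650


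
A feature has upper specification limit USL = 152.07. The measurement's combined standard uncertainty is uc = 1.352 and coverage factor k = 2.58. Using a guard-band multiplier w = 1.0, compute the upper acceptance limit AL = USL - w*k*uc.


U = k * uc = 2.58 * 1.352 = 3.48816
guard band g = w * U = 1.0 * 3.48816 = 3.48816
AL = USL - g = 152.07 - 3.48816
AL = 148.5818

148.5818


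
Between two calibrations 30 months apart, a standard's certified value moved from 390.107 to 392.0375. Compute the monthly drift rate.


rate = (v2 - v1) / months
= (392.0375 - 390.107) / 30
= 1.9305 / 30
= 0.0643

0.0643


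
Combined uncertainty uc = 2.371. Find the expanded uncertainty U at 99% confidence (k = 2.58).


U = k * uc
U = 2.58 * 2.371
U = 6.1172

6.1172


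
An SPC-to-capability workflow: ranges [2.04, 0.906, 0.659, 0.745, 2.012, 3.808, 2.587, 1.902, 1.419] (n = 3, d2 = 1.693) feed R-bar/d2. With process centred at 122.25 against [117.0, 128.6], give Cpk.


R_bar = (2.04 + 0.906 + 0.659 + 0.745 + 2.012 + 3.808 + 2.587 + 1.902 + 1.419) / 9 = 1.7864444
sigma = R_bar / d2 = 1.7864444 / 1.693 = 1.0551946
Cp = (USL - LSL)/(6*sigma) = (128.6 - 117.0)/(6*1.0551946) = 1.8322
Cpu = (128.6 - 122.25)/(3*1.0551946) = 2.0059
Cpl = (122.25 - 117.0)/(3*1.0551946) = 1.6585
Cpk = min(Cpu, Cpl) = 1.6585

1.6585


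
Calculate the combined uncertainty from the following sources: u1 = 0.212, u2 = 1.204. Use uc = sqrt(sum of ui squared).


uc = sqrt(0.212^2 + 1.204^2)
uc = sqrt(1.49456)
uc = 1.2225

1.2225


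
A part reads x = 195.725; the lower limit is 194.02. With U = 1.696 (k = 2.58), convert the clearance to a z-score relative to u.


u = U / k = 1.696 / 2.58 = 0.65736434
margin = |LSL - x| = |194.02 - 195.725| = 1.705
z = margin / u = 1.705 / 0.65736434
z = 2.5937

2.5937


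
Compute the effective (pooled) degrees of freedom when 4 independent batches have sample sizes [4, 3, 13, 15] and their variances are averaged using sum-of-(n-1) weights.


nu = sum_i (n_i - 1)
nu = ((4 - 1) + (3 - 1) + (13 - 1) + (15 - 1))
nu = 3 + 2 + 12 + 14
nu = 31

31


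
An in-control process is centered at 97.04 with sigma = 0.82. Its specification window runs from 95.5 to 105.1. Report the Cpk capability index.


Cpu = (USL - mean) / (3*sigma) = (105.1 - 97.04) / (3*0.82) = 3.2764
Cpl = (mean - LSL) / (3*sigma) = (97.04 - 95.5) / (3*0.82) = 0.6260
Cpk = min(Cpu, Cpl) = 0.6260

0.6260


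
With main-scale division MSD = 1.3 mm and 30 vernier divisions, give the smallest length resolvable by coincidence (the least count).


LC = MSD / n_div
= 1.3 / 30
= 0.0433

0.0433


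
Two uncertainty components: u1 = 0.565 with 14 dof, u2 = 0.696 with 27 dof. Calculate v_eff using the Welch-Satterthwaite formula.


uc = sqrt(u1^2 + u2^2) = sqrt(0.565^2 + 0.696^2) = 0.89646026
v_eff = uc^4 / (u1^4/v1 + u2^4/v2)
= 0.89646026^4 / (0.565^4/14 + 0.696^4/27)
= 0.64583885 / 0.015969969
v_eff = 40.4408

40.4408


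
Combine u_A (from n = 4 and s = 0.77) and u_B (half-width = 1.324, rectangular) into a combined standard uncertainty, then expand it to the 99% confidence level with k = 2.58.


u_A = s / sqrt(n) = 0.77 / sqrt(4) = 0.385
u_B = half_width / sqrt(3) = 1.324 / sqrt(3) = 0.76441176
uc = sqrt(u_A^2 + u_B^2) = sqrt(0.385^2 + 0.76441176^2) = 0.85589155
U = k * uc = 2.58 * 0.85589155
U = 2.2082

2.2082


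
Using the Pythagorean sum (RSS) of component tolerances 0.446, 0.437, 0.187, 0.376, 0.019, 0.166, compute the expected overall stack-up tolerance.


RSS = sqrt(0.446^2 + 0.437^2 + 0.187^2 + 0.376^2 + 0.019^2 + 0.166^2)
= sqrt(0.594147)
= 0.7708

0.7708


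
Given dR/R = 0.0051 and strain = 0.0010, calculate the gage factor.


GF = (dR/R) / epsilon
= 0.0051 / 0.0010
= 5.1000

5.1000


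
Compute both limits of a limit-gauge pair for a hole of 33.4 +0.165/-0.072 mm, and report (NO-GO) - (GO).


GO = nominal - lower_tol (smallest hole = maximum material condition)
GO = 33.4 - 0.072 = 33.328
NO-GO = nominal + upper_tol (largest hole = least material condition)
NO-GO = 33.4 + 0.165 = 33.565
spread = NO-GO - GO = 33.565 - 33.328 = 0.2370

0.2370


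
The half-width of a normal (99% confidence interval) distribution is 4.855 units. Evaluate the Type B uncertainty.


u_B = half_width / 2.576
u_B = 4.855 / 2.576
u_B = 1.8847

1.8847


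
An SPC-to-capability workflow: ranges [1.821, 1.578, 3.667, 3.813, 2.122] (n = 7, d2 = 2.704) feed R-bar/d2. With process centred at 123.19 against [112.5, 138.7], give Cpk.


R_bar = (1.821 + 1.578 + 3.667 + 3.813 + 2.122) / 5 = 2.6002
sigma = R_bar / d2 = 2.6002 / 2.704 = 0.96161243
Cp = (USL - LSL)/(6*sigma) = (138.7 - 112.5)/(6*0.96161243) = 4.5410
Cpu = (138.7 - 123.19)/(3*0.96161243) = 5.3764
Cpl = (123.19 - 112.5)/(3*0.96161243) = 3.7056
Cpk = min(Cpu, Cpl) = 3.7056

3.7056


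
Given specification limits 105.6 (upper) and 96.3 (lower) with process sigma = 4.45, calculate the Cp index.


Cp = (USL - LSL) / (6 * sigma)
= (105.6 - 96.3) / (6 * 4.45)
= 9.3000 / 26.7000
= 0.3483

0.3483


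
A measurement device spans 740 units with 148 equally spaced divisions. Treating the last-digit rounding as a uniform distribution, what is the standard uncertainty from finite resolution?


resolution = range / divisions
resolution = 740 / 148 = 5
u_res = resolution / (2*sqrt(3))
u_res = 5 / 3.4641016
u_res = 1.4434

1.4434


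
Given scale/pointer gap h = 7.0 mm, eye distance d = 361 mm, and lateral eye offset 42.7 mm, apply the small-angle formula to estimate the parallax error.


error = h * offset / d
= 7.0 * 42.7 / 361
= 0.8280

0.8280


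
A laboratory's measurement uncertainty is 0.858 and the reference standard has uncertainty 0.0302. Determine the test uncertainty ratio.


TUR = u_lab / u_ref
= 0.858 / 0.0302
= 28.4106

28.4106


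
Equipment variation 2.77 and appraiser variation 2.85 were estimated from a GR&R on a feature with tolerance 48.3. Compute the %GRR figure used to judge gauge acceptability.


GRR = sqrt(EV^2 + AV^2) = sqrt(2.77^2 + 2.85^2) = 3.9743427
%GRR = GRR / tol * 100 = 3.9743427 / 48.3 * 100
%GRR = 8.2285

8.2285


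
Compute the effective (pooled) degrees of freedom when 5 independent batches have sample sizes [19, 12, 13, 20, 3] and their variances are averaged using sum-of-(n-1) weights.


nu = sum_i (n_i - 1)
nu = ((19 - 1) + (12 - 1) + (13 - 1) + (20 - 1) + (3 - 1))
nu = 18 + 11 + 12 + 19 + 2
nu = 62

62


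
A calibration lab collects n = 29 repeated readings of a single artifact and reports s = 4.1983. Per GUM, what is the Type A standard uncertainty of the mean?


u_A = s / sqrt(n)
u_A = 4.1983 / sqrt(29)
u_A = 4.1983 / 5.3851648
u_A = 0.7796

0.7796


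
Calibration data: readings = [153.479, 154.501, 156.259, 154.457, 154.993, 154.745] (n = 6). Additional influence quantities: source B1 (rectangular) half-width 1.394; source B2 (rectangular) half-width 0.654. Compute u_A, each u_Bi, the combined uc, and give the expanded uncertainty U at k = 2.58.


mean = (153.479 + 154.501 + 156.259 + 154.457 + 154.993 + 154.745) / 6 = 154.739
s = sqrt(sum((x - mean)^2)/(n-1)) = 0.90539715
u_A = s / sqrt(n) = 0.90539715 / sqrt(6) = 0.36962684
u_B1 = 1.394 / sqrt(3) = 0.80482628
u_B2 = 0.654 / sqrt(3) = 0.37758708
uc = sqrt(0.36962684^2 + 0.80482628^2 + 0.37758708^2) = 0.96277793
U = k * uc = 2.58 * 0.96277793
U = 2.4840

2.4840


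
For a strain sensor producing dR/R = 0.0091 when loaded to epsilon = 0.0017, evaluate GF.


GF = (dR/R) / epsilon
= 0.0091 / 0.0017
= 5.3529

5.3529


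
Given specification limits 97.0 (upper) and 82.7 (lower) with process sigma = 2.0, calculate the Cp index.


Cp = (USL - LSL) / (6 * sigma)
= (97.0 - 82.7) / (6 * 2.0)
= 14.3000 / 12.0000
= 1.1917

1.1917


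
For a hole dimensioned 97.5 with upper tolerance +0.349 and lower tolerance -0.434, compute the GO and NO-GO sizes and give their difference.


GO = nominal - lower_tol (smallest hole = maximum material condition)
GO = 97.5 - 0.434 = 97.066
NO-GO = nominal + upper_tol (largest hole = least material condition)
NO-GO = 97.5 + 0.349 = 97.849
spread = NO-GO - GO = 97.849 - 97.066 = 0.7830

0.7830


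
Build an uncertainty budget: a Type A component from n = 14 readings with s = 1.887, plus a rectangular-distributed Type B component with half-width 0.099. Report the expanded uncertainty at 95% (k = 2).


u_A = s / sqrt(n) = 1.887 / sqrt(14) = 0.50432196
u_B = half_width / sqrt(3) = 0.099 / sqrt(3) = 0.057157677
uc = sqrt(u_A^2 + u_B^2) = sqrt(0.50432196^2 + 0.057157677^2) = 0.50755063
U = k * uc = 2 * 0.50755063
U = 1.0151

1.0151


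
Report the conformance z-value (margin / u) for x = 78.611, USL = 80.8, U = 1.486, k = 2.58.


u = U / k = 1.486 / 2.58 = 0.57596899
margin = |USL - x| = |80.8 - 78.611| = 2.189
z = margin / u = 2.189 / 0.57596899
z = 3.8006

3.8006


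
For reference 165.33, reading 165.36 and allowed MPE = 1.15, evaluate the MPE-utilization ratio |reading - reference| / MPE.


e = indication - reference = 165.36 - 165.33 = 0.0300
|e| = 0.0300
ratio = |e| / MPE = 0.0300 / 1.15
ratio = 0.0261

0.0261


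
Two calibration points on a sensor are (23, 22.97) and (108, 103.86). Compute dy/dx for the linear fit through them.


slope = (y2 - y1) / (x2 - x1)
= (103.86 - 22.97) / (108 - 23)
= 80.8900 / 85
= 0.9516

0.9516


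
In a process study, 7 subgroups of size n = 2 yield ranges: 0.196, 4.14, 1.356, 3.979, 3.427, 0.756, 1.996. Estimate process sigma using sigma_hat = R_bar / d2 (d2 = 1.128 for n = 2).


R_bar = (0.196 + 4.14 + 1.356 + 3.979 + 3.427 + 0.756 + 1.996) / 7
R_bar = 15.85 / 7 = 2.2642857
sigma_hat = R_bar / d2 = 2.2642857 / 1.128 = 2.0073

2.0073


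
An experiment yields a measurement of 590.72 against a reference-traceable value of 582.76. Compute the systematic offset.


Systematic error = measured - true
= 590.72 - 582.76
= 7.9600

7.9600


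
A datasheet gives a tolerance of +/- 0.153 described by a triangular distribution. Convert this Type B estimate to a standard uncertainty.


u_B = half_width / sqrt(6)
u_B = 0.153 / 2.4494897
u_B = 0.0625

0.0625


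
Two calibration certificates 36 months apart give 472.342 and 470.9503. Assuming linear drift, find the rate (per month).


rate = (v2 - v1) / months
= (470.9503 - 472.342) / 36
= -1.3917 / 36
= -0.0387

-0.0387


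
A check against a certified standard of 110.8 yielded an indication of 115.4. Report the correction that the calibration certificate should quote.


Correction = standard - reading
= 110.8 - 115.4
= -4.6000

-4.6000
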